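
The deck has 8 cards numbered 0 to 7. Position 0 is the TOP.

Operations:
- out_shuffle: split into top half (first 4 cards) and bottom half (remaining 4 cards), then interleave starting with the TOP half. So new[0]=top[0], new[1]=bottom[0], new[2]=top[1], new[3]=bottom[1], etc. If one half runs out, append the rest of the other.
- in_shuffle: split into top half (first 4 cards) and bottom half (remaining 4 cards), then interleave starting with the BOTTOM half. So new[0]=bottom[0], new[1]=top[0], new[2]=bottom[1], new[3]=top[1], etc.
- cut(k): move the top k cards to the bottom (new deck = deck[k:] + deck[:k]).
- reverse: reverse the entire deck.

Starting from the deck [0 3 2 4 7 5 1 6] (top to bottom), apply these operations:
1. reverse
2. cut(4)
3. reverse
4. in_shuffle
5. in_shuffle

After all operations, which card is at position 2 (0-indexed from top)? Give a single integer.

After op 1 (reverse): [6 1 5 7 4 2 3 0]
After op 2 (cut(4)): [4 2 3 0 6 1 5 7]
After op 3 (reverse): [7 5 1 6 0 3 2 4]
After op 4 (in_shuffle): [0 7 3 5 2 1 4 6]
After op 5 (in_shuffle): [2 0 1 7 4 3 6 5]
Position 2: card 1.

Answer: 1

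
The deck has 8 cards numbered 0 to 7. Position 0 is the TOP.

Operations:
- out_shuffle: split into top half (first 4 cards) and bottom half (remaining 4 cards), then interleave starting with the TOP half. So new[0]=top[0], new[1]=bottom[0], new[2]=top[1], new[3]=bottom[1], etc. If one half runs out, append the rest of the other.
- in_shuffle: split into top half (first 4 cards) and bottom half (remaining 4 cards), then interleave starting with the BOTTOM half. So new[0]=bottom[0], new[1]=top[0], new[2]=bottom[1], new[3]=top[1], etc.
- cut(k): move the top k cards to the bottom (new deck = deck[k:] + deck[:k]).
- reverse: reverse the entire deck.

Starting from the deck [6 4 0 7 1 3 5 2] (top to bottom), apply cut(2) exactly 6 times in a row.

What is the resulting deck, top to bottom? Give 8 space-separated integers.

Answer: 1 3 5 2 6 4 0 7

Derivation:
After op 1 (cut(2)): [0 7 1 3 5 2 6 4]
After op 2 (cut(2)): [1 3 5 2 6 4 0 7]
After op 3 (cut(2)): [5 2 6 4 0 7 1 3]
After op 4 (cut(2)): [6 4 0 7 1 3 5 2]
After op 5 (cut(2)): [0 7 1 3 5 2 6 4]
After op 6 (cut(2)): [1 3 5 2 6 4 0 7]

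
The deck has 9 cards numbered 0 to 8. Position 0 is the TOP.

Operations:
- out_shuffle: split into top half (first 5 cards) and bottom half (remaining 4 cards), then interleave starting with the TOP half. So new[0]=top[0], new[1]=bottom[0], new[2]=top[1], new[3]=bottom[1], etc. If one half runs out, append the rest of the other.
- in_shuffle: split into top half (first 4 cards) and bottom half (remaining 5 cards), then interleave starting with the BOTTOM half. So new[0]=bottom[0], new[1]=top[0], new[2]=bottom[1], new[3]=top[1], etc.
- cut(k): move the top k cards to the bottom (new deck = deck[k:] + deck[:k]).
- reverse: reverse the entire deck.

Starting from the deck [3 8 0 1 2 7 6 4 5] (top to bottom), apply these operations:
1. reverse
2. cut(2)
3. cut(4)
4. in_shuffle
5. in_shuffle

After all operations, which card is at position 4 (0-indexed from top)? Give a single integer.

Answer: 2

Derivation:
After op 1 (reverse): [5 4 6 7 2 1 0 8 3]
After op 2 (cut(2)): [6 7 2 1 0 8 3 5 4]
After op 3 (cut(4)): [0 8 3 5 4 6 7 2 1]
After op 4 (in_shuffle): [4 0 6 8 7 3 2 5 1]
After op 5 (in_shuffle): [7 4 3 0 2 6 5 8 1]
Position 4: card 2.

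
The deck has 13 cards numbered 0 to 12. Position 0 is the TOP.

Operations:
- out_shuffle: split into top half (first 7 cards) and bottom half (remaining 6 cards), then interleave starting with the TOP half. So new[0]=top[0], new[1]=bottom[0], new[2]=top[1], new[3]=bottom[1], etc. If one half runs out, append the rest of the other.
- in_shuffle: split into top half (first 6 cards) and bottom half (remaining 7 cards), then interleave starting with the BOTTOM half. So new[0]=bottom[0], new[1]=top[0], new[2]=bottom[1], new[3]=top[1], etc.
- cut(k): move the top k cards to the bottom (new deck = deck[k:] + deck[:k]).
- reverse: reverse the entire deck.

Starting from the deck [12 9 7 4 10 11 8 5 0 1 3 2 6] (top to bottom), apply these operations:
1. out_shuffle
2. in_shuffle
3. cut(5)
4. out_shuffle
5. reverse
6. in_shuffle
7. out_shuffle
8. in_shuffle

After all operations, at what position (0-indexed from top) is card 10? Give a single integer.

After op 1 (out_shuffle): [12 5 9 0 7 1 4 3 10 2 11 6 8]
After op 2 (in_shuffle): [4 12 3 5 10 9 2 0 11 7 6 1 8]
After op 3 (cut(5)): [9 2 0 11 7 6 1 8 4 12 3 5 10]
After op 4 (out_shuffle): [9 8 2 4 0 12 11 3 7 5 6 10 1]
After op 5 (reverse): [1 10 6 5 7 3 11 12 0 4 2 8 9]
After op 6 (in_shuffle): [11 1 12 10 0 6 4 5 2 7 8 3 9]
After op 7 (out_shuffle): [11 5 1 2 12 7 10 8 0 3 6 9 4]
After op 8 (in_shuffle): [10 11 8 5 0 1 3 2 6 12 9 7 4]
Card 10 is at position 0.

Answer: 0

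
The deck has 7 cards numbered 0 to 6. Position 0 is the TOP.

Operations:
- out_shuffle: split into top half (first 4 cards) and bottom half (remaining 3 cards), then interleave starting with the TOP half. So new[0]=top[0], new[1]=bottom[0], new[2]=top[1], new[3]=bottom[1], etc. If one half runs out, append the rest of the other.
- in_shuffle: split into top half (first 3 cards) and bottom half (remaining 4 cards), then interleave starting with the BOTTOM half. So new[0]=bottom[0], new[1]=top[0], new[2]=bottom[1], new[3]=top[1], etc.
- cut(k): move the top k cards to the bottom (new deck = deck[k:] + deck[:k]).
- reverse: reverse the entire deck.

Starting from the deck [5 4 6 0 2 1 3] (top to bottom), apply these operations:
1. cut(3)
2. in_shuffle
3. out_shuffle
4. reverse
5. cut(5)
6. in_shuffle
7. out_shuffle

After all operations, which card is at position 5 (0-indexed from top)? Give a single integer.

After op 1 (cut(3)): [0 2 1 3 5 4 6]
After op 2 (in_shuffle): [3 0 5 2 4 1 6]
After op 3 (out_shuffle): [3 4 0 1 5 6 2]
After op 4 (reverse): [2 6 5 1 0 4 3]
After op 5 (cut(5)): [4 3 2 6 5 1 0]
After op 6 (in_shuffle): [6 4 5 3 1 2 0]
After op 7 (out_shuffle): [6 1 4 2 5 0 3]
Position 5: card 0.

Answer: 0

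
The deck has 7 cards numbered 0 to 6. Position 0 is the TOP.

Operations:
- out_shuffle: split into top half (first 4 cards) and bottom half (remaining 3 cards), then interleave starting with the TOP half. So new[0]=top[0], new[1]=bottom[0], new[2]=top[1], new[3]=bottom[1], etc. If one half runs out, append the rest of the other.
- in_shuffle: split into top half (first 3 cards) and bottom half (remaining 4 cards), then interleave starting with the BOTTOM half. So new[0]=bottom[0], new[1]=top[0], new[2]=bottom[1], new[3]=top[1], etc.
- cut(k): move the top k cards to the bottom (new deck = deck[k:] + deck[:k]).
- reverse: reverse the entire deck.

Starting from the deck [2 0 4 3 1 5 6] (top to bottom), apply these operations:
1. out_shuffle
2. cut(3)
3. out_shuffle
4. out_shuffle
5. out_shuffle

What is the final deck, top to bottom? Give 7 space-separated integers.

Answer: 5 4 6 3 2 1 0

Derivation:
After op 1 (out_shuffle): [2 1 0 5 4 6 3]
After op 2 (cut(3)): [5 4 6 3 2 1 0]
After op 3 (out_shuffle): [5 2 4 1 6 0 3]
After op 4 (out_shuffle): [5 6 2 0 4 3 1]
After op 5 (out_shuffle): [5 4 6 3 2 1 0]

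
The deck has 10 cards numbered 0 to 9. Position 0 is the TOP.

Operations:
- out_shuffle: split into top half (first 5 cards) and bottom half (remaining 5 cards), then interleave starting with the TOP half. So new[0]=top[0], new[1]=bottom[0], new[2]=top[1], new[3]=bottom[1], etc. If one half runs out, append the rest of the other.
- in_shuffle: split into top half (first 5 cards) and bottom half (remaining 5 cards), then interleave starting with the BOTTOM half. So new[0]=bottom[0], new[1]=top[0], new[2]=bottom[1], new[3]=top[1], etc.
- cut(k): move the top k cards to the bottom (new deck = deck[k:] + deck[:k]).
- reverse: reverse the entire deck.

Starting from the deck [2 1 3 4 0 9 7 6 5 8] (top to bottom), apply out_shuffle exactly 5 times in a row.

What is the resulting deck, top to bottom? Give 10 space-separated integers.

After op 1 (out_shuffle): [2 9 1 7 3 6 4 5 0 8]
After op 2 (out_shuffle): [2 6 9 4 1 5 7 0 3 8]
After op 3 (out_shuffle): [2 5 6 7 9 0 4 3 1 8]
After op 4 (out_shuffle): [2 0 5 4 6 3 7 1 9 8]
After op 5 (out_shuffle): [2 3 0 7 5 1 4 9 6 8]

Answer: 2 3 0 7 5 1 4 9 6 8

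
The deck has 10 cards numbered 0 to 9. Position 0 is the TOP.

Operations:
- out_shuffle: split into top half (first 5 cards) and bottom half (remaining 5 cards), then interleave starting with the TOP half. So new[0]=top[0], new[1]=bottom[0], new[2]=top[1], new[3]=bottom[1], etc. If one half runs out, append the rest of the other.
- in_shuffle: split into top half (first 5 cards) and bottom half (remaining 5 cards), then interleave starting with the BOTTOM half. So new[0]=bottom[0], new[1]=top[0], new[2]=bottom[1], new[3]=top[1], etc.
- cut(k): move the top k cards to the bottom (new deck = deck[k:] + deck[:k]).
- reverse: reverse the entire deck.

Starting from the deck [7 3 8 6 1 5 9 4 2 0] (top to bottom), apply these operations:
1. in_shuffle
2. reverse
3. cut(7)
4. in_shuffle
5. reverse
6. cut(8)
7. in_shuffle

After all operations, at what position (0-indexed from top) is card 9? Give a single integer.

After op 1 (in_shuffle): [5 7 9 3 4 8 2 6 0 1]
After op 2 (reverse): [1 0 6 2 8 4 3 9 7 5]
After op 3 (cut(7)): [9 7 5 1 0 6 2 8 4 3]
After op 4 (in_shuffle): [6 9 2 7 8 5 4 1 3 0]
After op 5 (reverse): [0 3 1 4 5 8 7 2 9 6]
After op 6 (cut(8)): [9 6 0 3 1 4 5 8 7 2]
After op 7 (in_shuffle): [4 9 5 6 8 0 7 3 2 1]
Card 9 is at position 1.

Answer: 1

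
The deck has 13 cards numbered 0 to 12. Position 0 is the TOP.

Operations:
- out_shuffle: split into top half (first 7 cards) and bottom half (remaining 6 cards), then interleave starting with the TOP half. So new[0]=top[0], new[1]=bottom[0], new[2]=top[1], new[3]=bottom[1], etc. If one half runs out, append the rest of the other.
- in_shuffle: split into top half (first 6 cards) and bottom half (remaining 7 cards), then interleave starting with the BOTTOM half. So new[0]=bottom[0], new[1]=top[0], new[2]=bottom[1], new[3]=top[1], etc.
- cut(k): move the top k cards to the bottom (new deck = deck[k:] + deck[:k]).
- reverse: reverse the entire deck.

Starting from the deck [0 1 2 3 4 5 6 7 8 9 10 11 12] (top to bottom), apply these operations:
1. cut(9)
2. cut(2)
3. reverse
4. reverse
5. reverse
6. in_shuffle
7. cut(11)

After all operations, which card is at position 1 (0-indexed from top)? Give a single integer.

After op 1 (cut(9)): [9 10 11 12 0 1 2 3 4 5 6 7 8]
After op 2 (cut(2)): [11 12 0 1 2 3 4 5 6 7 8 9 10]
After op 3 (reverse): [10 9 8 7 6 5 4 3 2 1 0 12 11]
After op 4 (reverse): [11 12 0 1 2 3 4 5 6 7 8 9 10]
After op 5 (reverse): [10 9 8 7 6 5 4 3 2 1 0 12 11]
After op 6 (in_shuffle): [4 10 3 9 2 8 1 7 0 6 12 5 11]
After op 7 (cut(11)): [5 11 4 10 3 9 2 8 1 7 0 6 12]
Position 1: card 11.

Answer: 11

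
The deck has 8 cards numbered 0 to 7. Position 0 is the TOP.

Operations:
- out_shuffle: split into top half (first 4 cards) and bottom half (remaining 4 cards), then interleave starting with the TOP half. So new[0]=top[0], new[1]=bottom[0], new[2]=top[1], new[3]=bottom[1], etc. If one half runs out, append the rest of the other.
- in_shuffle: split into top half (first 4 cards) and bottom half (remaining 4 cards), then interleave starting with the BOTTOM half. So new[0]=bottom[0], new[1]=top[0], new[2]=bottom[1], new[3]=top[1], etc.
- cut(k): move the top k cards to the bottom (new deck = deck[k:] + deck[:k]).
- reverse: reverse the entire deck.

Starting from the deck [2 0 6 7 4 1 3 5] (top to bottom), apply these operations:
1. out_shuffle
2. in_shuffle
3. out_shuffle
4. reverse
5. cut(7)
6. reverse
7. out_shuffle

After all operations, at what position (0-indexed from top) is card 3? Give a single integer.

Answer: 6

Derivation:
After op 1 (out_shuffle): [2 4 0 1 6 3 7 5]
After op 2 (in_shuffle): [6 2 3 4 7 0 5 1]
After op 3 (out_shuffle): [6 7 2 0 3 5 4 1]
After op 4 (reverse): [1 4 5 3 0 2 7 6]
After op 5 (cut(7)): [6 1 4 5 3 0 2 7]
After op 6 (reverse): [7 2 0 3 5 4 1 6]
After op 7 (out_shuffle): [7 5 2 4 0 1 3 6]
Card 3 is at position 6.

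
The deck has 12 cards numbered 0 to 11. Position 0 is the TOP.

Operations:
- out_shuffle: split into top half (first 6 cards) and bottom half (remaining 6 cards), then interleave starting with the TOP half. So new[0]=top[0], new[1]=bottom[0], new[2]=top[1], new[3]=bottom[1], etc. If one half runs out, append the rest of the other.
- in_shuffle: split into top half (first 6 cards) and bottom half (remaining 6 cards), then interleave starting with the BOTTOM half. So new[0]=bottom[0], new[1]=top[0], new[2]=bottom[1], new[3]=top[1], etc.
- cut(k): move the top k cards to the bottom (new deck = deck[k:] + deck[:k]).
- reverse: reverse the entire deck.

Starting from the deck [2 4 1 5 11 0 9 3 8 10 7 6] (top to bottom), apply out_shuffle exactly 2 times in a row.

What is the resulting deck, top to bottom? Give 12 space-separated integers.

Answer: 2 5 9 10 4 11 3 7 1 0 8 6

Derivation:
After op 1 (out_shuffle): [2 9 4 3 1 8 5 10 11 7 0 6]
After op 2 (out_shuffle): [2 5 9 10 4 11 3 7 1 0 8 6]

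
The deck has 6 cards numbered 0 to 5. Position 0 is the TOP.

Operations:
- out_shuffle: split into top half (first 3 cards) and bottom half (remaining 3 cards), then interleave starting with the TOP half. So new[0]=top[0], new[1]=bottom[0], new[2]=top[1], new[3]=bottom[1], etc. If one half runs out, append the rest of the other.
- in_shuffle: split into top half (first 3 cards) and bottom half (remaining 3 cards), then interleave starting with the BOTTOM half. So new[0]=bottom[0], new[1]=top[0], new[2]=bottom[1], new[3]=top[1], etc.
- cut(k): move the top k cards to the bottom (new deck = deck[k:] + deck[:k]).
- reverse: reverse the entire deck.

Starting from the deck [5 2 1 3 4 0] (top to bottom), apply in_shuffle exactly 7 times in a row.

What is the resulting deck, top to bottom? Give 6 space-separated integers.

Answer: 3 5 4 2 0 1

Derivation:
After op 1 (in_shuffle): [3 5 4 2 0 1]
After op 2 (in_shuffle): [2 3 0 5 1 4]
After op 3 (in_shuffle): [5 2 1 3 4 0]
After op 4 (in_shuffle): [3 5 4 2 0 1]
After op 5 (in_shuffle): [2 3 0 5 1 4]
After op 6 (in_shuffle): [5 2 1 3 4 0]
After op 7 (in_shuffle): [3 5 4 2 0 1]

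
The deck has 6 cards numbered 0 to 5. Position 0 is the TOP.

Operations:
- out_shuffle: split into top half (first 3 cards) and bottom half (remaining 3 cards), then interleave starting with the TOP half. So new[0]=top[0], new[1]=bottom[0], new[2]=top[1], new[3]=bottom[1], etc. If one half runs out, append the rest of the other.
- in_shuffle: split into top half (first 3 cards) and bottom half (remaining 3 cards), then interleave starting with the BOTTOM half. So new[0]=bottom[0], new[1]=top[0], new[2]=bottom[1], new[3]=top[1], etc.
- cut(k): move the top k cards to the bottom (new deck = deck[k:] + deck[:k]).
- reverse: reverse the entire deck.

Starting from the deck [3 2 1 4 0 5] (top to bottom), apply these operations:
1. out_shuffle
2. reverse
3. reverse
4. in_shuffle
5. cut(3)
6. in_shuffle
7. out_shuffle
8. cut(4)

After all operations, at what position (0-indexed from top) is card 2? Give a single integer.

Answer: 1

Derivation:
After op 1 (out_shuffle): [3 4 2 0 1 5]
After op 2 (reverse): [5 1 0 2 4 3]
After op 3 (reverse): [3 4 2 0 1 5]
After op 4 (in_shuffle): [0 3 1 4 5 2]
After op 5 (cut(3)): [4 5 2 0 3 1]
After op 6 (in_shuffle): [0 4 3 5 1 2]
After op 7 (out_shuffle): [0 5 4 1 3 2]
After op 8 (cut(4)): [3 2 0 5 4 1]
Card 2 is at position 1.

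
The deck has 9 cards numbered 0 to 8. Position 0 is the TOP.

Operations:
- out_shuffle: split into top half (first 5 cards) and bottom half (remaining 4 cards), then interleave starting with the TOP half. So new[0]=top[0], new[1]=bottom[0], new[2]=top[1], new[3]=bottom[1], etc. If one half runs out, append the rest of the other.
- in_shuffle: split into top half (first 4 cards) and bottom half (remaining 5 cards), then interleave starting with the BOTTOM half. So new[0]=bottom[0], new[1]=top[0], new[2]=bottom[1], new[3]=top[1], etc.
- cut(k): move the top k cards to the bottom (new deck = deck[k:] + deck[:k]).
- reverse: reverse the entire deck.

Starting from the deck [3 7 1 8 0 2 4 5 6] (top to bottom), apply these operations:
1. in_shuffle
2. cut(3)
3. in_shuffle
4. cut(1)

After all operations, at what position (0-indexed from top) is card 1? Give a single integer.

After op 1 (in_shuffle): [0 3 2 7 4 1 5 8 6]
After op 2 (cut(3)): [7 4 1 5 8 6 0 3 2]
After op 3 (in_shuffle): [8 7 6 4 0 1 3 5 2]
After op 4 (cut(1)): [7 6 4 0 1 3 5 2 8]
Card 1 is at position 4.

Answer: 4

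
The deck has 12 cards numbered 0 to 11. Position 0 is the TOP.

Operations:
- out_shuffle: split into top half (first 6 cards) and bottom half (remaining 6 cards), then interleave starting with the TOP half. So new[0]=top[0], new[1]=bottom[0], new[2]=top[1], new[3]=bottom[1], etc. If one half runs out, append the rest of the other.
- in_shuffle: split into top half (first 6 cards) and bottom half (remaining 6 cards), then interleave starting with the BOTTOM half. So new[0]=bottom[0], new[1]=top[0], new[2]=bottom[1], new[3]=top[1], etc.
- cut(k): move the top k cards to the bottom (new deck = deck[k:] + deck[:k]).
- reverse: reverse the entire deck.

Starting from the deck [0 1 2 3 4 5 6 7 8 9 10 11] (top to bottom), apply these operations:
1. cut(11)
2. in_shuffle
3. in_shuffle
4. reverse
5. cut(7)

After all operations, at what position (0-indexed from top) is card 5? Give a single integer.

Answer: 3

Derivation:
After op 1 (cut(11)): [11 0 1 2 3 4 5 6 7 8 9 10]
After op 2 (in_shuffle): [5 11 6 0 7 1 8 2 9 3 10 4]
After op 3 (in_shuffle): [8 5 2 11 9 6 3 0 10 7 4 1]
After op 4 (reverse): [1 4 7 10 0 3 6 9 11 2 5 8]
After op 5 (cut(7)): [9 11 2 5 8 1 4 7 10 0 3 6]
Card 5 is at position 3.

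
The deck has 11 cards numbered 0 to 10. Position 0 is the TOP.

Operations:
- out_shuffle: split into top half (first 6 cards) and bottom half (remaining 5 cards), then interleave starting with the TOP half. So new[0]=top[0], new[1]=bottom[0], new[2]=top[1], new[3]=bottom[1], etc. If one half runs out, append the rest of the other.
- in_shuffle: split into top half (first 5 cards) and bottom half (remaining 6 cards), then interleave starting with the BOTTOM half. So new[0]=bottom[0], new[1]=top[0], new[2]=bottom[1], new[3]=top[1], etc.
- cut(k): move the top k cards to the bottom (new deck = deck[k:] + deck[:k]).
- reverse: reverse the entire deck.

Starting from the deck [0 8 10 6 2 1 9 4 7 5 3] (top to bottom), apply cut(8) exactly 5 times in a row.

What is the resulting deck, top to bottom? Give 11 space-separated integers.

Answer: 4 7 5 3 0 8 10 6 2 1 9

Derivation:
After op 1 (cut(8)): [7 5 3 0 8 10 6 2 1 9 4]
After op 2 (cut(8)): [1 9 4 7 5 3 0 8 10 6 2]
After op 3 (cut(8)): [10 6 2 1 9 4 7 5 3 0 8]
After op 4 (cut(8)): [3 0 8 10 6 2 1 9 4 7 5]
After op 5 (cut(8)): [4 7 5 3 0 8 10 6 2 1 9]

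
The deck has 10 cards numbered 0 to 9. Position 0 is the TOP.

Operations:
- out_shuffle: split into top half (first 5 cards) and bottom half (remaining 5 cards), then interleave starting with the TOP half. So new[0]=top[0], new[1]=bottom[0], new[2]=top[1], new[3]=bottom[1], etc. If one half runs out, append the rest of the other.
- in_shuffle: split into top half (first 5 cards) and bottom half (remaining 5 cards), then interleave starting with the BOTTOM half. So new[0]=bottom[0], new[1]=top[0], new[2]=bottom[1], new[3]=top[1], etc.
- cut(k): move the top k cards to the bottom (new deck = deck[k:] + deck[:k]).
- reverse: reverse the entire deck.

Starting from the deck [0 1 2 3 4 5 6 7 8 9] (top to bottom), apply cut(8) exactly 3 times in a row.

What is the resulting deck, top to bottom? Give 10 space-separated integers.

After op 1 (cut(8)): [8 9 0 1 2 3 4 5 6 7]
After op 2 (cut(8)): [6 7 8 9 0 1 2 3 4 5]
After op 3 (cut(8)): [4 5 6 7 8 9 0 1 2 3]

Answer: 4 5 6 7 8 9 0 1 2 3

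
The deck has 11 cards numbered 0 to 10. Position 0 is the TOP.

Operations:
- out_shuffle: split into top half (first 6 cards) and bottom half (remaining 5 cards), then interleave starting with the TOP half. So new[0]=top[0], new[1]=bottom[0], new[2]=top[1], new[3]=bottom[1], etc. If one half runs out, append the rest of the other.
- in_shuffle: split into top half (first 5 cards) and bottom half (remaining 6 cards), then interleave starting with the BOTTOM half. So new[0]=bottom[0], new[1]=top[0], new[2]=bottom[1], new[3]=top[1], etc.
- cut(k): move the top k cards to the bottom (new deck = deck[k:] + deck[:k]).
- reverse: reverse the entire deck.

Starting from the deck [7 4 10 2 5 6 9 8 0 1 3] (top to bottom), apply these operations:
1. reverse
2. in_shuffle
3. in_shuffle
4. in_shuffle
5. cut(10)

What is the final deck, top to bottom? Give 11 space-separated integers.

After op 1 (reverse): [3 1 0 8 9 6 5 2 10 4 7]
After op 2 (in_shuffle): [6 3 5 1 2 0 10 8 4 9 7]
After op 3 (in_shuffle): [0 6 10 3 8 5 4 1 9 2 7]
After op 4 (in_shuffle): [5 0 4 6 1 10 9 3 2 8 7]
After op 5 (cut(10)): [7 5 0 4 6 1 10 9 3 2 8]

Answer: 7 5 0 4 6 1 10 9 3 2 8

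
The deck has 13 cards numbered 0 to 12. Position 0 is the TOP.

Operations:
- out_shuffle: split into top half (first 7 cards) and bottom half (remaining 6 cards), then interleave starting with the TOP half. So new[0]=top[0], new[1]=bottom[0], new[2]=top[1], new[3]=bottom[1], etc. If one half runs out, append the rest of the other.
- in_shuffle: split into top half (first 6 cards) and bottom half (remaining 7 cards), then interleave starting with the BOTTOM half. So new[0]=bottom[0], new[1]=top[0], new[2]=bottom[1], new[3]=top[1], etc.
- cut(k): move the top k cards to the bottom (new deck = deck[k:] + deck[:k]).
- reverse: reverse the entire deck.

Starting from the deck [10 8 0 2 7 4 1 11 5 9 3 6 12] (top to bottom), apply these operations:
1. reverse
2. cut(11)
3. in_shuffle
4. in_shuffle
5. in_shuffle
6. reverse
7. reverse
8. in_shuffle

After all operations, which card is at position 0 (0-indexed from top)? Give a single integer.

After op 1 (reverse): [12 6 3 9 5 11 1 4 7 2 0 8 10]
After op 2 (cut(11)): [8 10 12 6 3 9 5 11 1 4 7 2 0]
After op 3 (in_shuffle): [5 8 11 10 1 12 4 6 7 3 2 9 0]
After op 4 (in_shuffle): [4 5 6 8 7 11 3 10 2 1 9 12 0]
After op 5 (in_shuffle): [3 4 10 5 2 6 1 8 9 7 12 11 0]
After op 6 (reverse): [0 11 12 7 9 8 1 6 2 5 10 4 3]
After op 7 (reverse): [3 4 10 5 2 6 1 8 9 7 12 11 0]
After op 8 (in_shuffle): [1 3 8 4 9 10 7 5 12 2 11 6 0]
Position 0: card 1.

Answer: 1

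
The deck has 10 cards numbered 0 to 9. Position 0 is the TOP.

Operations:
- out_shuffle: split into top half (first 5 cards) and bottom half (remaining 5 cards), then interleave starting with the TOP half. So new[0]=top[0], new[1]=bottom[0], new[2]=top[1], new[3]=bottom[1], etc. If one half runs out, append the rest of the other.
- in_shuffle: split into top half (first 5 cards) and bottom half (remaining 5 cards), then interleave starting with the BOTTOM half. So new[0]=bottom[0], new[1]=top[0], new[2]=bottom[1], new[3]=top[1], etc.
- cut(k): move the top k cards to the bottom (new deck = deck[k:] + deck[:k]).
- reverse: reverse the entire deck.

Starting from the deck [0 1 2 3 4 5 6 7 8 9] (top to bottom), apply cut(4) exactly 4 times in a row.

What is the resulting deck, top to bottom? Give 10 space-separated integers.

After op 1 (cut(4)): [4 5 6 7 8 9 0 1 2 3]
After op 2 (cut(4)): [8 9 0 1 2 3 4 5 6 7]
After op 3 (cut(4)): [2 3 4 5 6 7 8 9 0 1]
After op 4 (cut(4)): [6 7 8 9 0 1 2 3 4 5]

Answer: 6 7 8 9 0 1 2 3 4 5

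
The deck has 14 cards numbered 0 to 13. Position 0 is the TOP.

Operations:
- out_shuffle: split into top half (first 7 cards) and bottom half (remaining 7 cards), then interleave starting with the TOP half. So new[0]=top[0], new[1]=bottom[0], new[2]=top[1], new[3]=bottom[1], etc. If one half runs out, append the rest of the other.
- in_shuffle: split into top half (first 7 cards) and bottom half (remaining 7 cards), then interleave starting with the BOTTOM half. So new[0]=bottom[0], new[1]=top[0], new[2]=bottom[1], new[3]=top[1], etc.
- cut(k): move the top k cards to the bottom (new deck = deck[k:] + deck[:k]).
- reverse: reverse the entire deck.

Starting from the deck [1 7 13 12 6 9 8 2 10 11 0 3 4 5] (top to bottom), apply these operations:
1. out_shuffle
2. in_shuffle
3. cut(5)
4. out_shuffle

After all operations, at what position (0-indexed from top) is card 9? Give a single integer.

Answer: 2

Derivation:
After op 1 (out_shuffle): [1 2 7 10 13 11 12 0 6 3 9 4 8 5]
After op 2 (in_shuffle): [0 1 6 2 3 7 9 10 4 13 8 11 5 12]
After op 3 (cut(5)): [7 9 10 4 13 8 11 5 12 0 1 6 2 3]
After op 4 (out_shuffle): [7 5 9 12 10 0 4 1 13 6 8 2 11 3]
Card 9 is at position 2.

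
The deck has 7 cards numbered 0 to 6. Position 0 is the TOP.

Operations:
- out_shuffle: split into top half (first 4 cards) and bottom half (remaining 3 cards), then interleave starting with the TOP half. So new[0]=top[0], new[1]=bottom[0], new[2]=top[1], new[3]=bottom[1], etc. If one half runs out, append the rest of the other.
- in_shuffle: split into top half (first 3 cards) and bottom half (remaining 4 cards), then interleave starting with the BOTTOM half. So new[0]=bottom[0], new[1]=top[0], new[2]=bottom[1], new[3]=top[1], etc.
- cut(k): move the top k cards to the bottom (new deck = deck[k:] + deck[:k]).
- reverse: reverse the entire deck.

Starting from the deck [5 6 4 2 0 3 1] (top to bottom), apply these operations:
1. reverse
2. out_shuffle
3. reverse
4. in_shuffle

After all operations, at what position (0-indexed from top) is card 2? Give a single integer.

After op 1 (reverse): [1 3 0 2 4 6 5]
After op 2 (out_shuffle): [1 4 3 6 0 5 2]
After op 3 (reverse): [2 5 0 6 3 4 1]
After op 4 (in_shuffle): [6 2 3 5 4 0 1]
Card 2 is at position 1.

Answer: 1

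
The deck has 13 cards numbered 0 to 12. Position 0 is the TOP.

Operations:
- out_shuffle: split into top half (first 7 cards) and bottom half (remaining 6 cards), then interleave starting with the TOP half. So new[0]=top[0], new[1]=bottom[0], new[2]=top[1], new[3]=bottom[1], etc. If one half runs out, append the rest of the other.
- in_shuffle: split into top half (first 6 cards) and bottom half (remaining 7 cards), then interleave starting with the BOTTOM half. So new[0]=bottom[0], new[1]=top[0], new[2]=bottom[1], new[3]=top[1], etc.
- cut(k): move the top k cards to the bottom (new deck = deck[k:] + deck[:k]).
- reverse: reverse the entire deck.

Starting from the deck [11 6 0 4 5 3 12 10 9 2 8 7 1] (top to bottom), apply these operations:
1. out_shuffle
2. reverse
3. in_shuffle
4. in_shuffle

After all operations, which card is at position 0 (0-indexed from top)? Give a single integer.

Answer: 9

Derivation:
After op 1 (out_shuffle): [11 10 6 9 0 2 4 8 5 7 3 1 12]
After op 2 (reverse): [12 1 3 7 5 8 4 2 0 9 6 10 11]
After op 3 (in_shuffle): [4 12 2 1 0 3 9 7 6 5 10 8 11]
After op 4 (in_shuffle): [9 4 7 12 6 2 5 1 10 0 8 3 11]
Position 0: card 9.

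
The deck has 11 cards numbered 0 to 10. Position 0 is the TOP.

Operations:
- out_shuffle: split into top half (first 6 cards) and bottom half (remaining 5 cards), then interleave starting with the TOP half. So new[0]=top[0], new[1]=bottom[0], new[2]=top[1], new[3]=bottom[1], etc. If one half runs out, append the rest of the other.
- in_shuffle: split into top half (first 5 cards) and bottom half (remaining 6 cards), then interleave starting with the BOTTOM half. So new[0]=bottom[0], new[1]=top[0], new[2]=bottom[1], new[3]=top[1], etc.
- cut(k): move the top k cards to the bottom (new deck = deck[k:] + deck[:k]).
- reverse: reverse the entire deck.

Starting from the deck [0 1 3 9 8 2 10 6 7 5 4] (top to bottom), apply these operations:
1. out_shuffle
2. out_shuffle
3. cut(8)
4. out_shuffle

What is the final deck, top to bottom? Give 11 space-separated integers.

After op 1 (out_shuffle): [0 10 1 6 3 7 9 5 8 4 2]
After op 2 (out_shuffle): [0 9 10 5 1 8 6 4 3 2 7]
After op 3 (cut(8)): [3 2 7 0 9 10 5 1 8 6 4]
After op 4 (out_shuffle): [3 5 2 1 7 8 0 6 9 4 10]

Answer: 3 5 2 1 7 8 0 6 9 4 10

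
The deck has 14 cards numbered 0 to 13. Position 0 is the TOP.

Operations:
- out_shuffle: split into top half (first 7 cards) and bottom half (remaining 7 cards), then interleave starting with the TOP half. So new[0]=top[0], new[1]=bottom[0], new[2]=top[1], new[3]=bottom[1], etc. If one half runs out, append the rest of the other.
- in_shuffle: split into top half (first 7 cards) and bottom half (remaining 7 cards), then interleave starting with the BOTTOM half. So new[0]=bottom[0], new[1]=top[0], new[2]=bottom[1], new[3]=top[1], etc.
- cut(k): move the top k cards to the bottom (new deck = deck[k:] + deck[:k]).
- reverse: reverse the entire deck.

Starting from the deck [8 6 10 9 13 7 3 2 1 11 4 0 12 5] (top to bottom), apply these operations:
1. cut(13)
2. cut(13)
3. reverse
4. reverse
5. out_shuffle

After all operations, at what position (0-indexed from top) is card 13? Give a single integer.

After op 1 (cut(13)): [5 8 6 10 9 13 7 3 2 1 11 4 0 12]
After op 2 (cut(13)): [12 5 8 6 10 9 13 7 3 2 1 11 4 0]
After op 3 (reverse): [0 4 11 1 2 3 7 13 9 10 6 8 5 12]
After op 4 (reverse): [12 5 8 6 10 9 13 7 3 2 1 11 4 0]
After op 5 (out_shuffle): [12 7 5 3 8 2 6 1 10 11 9 4 13 0]
Card 13 is at position 12.

Answer: 12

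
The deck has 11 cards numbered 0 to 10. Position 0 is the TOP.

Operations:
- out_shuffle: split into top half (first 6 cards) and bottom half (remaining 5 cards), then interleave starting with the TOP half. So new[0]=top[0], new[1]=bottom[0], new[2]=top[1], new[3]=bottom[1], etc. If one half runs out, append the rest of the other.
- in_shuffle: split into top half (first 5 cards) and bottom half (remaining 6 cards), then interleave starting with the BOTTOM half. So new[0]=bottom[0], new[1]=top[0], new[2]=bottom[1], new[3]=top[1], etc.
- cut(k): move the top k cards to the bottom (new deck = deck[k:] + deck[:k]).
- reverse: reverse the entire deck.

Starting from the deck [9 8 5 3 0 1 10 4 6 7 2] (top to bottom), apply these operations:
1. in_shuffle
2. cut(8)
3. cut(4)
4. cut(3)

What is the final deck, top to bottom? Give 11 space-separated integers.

Answer: 4 5 6 3 7 0 2 1 9 10 8

Derivation:
After op 1 (in_shuffle): [1 9 10 8 4 5 6 3 7 0 2]
After op 2 (cut(8)): [7 0 2 1 9 10 8 4 5 6 3]
After op 3 (cut(4)): [9 10 8 4 5 6 3 7 0 2 1]
After op 4 (cut(3)): [4 5 6 3 7 0 2 1 9 10 8]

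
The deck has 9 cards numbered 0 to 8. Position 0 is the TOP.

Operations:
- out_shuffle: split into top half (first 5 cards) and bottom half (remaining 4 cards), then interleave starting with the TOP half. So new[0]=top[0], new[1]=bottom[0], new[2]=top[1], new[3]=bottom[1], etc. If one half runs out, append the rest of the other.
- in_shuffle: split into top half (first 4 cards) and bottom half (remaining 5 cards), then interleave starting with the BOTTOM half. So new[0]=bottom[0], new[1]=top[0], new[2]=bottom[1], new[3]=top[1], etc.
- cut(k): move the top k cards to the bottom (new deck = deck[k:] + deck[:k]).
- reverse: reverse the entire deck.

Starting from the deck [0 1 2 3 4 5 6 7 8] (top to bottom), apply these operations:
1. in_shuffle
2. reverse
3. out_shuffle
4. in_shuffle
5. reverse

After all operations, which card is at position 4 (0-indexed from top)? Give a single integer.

After op 1 (in_shuffle): [4 0 5 1 6 2 7 3 8]
After op 2 (reverse): [8 3 7 2 6 1 5 0 4]
After op 3 (out_shuffle): [8 1 3 5 7 0 2 4 6]
After op 4 (in_shuffle): [7 8 0 1 2 3 4 5 6]
After op 5 (reverse): [6 5 4 3 2 1 0 8 7]
Position 4: card 2.

Answer: 2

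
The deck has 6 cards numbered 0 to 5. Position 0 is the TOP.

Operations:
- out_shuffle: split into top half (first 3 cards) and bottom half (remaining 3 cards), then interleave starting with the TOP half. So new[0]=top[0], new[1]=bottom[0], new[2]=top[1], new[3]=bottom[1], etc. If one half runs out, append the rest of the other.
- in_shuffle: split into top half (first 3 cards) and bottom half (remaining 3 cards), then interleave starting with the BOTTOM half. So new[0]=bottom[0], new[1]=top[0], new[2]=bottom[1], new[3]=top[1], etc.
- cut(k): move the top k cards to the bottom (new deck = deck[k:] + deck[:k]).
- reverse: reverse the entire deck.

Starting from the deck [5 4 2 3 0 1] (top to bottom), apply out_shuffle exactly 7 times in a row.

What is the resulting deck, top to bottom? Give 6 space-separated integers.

Answer: 5 2 0 4 3 1

Derivation:
After op 1 (out_shuffle): [5 3 4 0 2 1]
After op 2 (out_shuffle): [5 0 3 2 4 1]
After op 3 (out_shuffle): [5 2 0 4 3 1]
After op 4 (out_shuffle): [5 4 2 3 0 1]
After op 5 (out_shuffle): [5 3 4 0 2 1]
After op 6 (out_shuffle): [5 0 3 2 4 1]
After op 7 (out_shuffle): [5 2 0 4 3 1]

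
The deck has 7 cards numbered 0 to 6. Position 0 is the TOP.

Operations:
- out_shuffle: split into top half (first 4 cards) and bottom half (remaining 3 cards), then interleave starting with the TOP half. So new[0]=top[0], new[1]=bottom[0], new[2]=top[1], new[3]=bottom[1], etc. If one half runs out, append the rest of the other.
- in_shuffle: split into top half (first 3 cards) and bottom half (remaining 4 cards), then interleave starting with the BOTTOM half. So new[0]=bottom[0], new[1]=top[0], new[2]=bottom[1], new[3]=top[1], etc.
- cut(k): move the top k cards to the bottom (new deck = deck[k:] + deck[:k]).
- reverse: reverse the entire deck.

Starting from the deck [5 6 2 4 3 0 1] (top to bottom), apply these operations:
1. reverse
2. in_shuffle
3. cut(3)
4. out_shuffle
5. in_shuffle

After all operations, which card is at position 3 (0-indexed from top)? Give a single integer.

Answer: 4

Derivation:
After op 1 (reverse): [1 0 3 4 2 6 5]
After op 2 (in_shuffle): [4 1 2 0 6 3 5]
After op 3 (cut(3)): [0 6 3 5 4 1 2]
After op 4 (out_shuffle): [0 4 6 1 3 2 5]
After op 5 (in_shuffle): [1 0 3 4 2 6 5]
Position 3: card 4.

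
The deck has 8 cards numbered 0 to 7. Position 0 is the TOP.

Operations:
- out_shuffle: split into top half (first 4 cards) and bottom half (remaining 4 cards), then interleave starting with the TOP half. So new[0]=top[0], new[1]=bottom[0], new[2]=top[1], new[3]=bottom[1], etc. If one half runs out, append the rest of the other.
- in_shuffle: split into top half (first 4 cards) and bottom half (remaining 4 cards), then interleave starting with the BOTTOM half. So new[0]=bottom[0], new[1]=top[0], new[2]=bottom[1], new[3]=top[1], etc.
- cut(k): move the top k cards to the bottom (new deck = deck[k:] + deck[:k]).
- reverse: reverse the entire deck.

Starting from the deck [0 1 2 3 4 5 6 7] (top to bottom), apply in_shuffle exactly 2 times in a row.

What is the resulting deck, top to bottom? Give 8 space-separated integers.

Answer: 6 4 2 0 7 5 3 1

Derivation:
After op 1 (in_shuffle): [4 0 5 1 6 2 7 3]
After op 2 (in_shuffle): [6 4 2 0 7 5 3 1]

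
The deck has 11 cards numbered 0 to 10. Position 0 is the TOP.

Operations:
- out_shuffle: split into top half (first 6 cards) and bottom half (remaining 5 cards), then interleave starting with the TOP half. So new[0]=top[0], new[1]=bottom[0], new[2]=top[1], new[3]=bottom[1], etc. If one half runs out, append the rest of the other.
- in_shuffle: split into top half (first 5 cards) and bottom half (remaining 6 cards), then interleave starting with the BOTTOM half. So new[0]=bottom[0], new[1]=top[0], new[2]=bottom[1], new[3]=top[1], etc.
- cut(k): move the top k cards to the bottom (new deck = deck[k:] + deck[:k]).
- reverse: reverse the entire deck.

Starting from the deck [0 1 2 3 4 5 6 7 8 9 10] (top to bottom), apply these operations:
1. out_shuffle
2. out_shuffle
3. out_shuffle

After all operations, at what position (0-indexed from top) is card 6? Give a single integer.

After op 1 (out_shuffle): [0 6 1 7 2 8 3 9 4 10 5]
After op 2 (out_shuffle): [0 3 6 9 1 4 7 10 2 5 8]
After op 3 (out_shuffle): [0 7 3 10 6 2 9 5 1 8 4]
Card 6 is at position 4.

Answer: 4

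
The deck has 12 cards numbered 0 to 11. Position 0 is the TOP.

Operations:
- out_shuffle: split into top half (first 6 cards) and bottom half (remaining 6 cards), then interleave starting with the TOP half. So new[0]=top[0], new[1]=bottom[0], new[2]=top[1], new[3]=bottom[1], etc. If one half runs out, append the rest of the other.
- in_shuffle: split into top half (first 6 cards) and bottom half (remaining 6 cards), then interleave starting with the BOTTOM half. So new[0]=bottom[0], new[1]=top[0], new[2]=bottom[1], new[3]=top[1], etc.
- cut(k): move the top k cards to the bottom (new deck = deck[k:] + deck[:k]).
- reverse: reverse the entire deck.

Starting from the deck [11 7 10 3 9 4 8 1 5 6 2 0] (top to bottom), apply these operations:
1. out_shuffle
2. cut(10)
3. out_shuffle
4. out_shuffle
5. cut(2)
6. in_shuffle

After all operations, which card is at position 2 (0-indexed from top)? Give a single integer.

Answer: 1

Derivation:
After op 1 (out_shuffle): [11 8 7 1 10 5 3 6 9 2 4 0]
After op 2 (cut(10)): [4 0 11 8 7 1 10 5 3 6 9 2]
After op 3 (out_shuffle): [4 10 0 5 11 3 8 6 7 9 1 2]
After op 4 (out_shuffle): [4 8 10 6 0 7 5 9 11 1 3 2]
After op 5 (cut(2)): [10 6 0 7 5 9 11 1 3 2 4 8]
After op 6 (in_shuffle): [11 10 1 6 3 0 2 7 4 5 8 9]
Position 2: card 1.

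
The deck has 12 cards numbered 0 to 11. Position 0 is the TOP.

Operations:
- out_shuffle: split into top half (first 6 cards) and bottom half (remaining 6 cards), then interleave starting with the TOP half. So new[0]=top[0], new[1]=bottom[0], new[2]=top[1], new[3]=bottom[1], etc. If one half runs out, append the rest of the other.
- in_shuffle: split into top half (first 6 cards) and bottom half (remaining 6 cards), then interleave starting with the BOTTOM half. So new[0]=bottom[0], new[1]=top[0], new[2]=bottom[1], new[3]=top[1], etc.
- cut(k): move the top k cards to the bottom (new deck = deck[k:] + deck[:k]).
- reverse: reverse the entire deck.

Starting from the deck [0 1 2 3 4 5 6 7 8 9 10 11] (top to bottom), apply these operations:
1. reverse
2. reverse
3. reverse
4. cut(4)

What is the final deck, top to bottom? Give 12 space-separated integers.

Answer: 7 6 5 4 3 2 1 0 11 10 9 8

Derivation:
After op 1 (reverse): [11 10 9 8 7 6 5 4 3 2 1 0]
After op 2 (reverse): [0 1 2 3 4 5 6 7 8 9 10 11]
After op 3 (reverse): [11 10 9 8 7 6 5 4 3 2 1 0]
After op 4 (cut(4)): [7 6 5 4 3 2 1 0 11 10 9 8]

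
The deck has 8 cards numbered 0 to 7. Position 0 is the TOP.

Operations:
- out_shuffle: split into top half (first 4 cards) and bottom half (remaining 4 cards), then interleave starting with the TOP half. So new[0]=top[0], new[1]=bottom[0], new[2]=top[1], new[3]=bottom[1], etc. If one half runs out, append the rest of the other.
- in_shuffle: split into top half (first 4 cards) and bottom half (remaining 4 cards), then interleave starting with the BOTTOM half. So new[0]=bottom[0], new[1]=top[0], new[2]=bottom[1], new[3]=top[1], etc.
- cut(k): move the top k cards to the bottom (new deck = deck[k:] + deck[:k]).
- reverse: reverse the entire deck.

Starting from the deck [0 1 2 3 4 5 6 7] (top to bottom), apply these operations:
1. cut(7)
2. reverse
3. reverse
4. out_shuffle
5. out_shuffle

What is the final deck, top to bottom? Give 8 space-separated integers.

Answer: 7 1 3 5 0 2 4 6

Derivation:
After op 1 (cut(7)): [7 0 1 2 3 4 5 6]
After op 2 (reverse): [6 5 4 3 2 1 0 7]
After op 3 (reverse): [7 0 1 2 3 4 5 6]
After op 4 (out_shuffle): [7 3 0 4 1 5 2 6]
After op 5 (out_shuffle): [7 1 3 5 0 2 4 6]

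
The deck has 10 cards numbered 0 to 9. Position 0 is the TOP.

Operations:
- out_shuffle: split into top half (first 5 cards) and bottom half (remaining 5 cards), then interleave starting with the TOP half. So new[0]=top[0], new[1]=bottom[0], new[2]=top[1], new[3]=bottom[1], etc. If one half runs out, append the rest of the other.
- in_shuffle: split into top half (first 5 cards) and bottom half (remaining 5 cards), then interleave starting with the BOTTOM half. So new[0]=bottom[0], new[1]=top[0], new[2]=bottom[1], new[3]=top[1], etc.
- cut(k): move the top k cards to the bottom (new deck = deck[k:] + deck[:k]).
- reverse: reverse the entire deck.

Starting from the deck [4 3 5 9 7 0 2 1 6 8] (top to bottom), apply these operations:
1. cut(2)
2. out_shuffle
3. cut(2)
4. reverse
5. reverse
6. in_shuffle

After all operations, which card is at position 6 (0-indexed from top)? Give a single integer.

Answer: 5

Derivation:
After op 1 (cut(2)): [5 9 7 0 2 1 6 8 4 3]
After op 2 (out_shuffle): [5 1 9 6 7 8 0 4 2 3]
After op 3 (cut(2)): [9 6 7 8 0 4 2 3 5 1]
After op 4 (reverse): [1 5 3 2 4 0 8 7 6 9]
After op 5 (reverse): [9 6 7 8 0 4 2 3 5 1]
After op 6 (in_shuffle): [4 9 2 6 3 7 5 8 1 0]
Position 6: card 5.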